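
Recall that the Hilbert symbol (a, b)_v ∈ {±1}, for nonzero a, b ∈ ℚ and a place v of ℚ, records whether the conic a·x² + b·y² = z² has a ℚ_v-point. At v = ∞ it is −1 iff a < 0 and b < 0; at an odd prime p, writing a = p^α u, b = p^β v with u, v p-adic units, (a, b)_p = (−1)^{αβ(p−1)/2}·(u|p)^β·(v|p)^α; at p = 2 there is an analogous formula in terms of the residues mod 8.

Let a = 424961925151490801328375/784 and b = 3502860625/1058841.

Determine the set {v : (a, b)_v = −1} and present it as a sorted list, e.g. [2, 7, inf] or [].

[5, 41, 43, 47]

Mod squares: a ≡ 10337415, b ≡ 19393. Check v ∈ {∞, 2, 3, 5, 7, 11, 17, 31, 41, 43, 47}.
v=41: a=41^4·(≡13), b=41^1·(≡7) mod 41; (13|41)=-1, (7|41)=-1; (−1)^{4·1·20}·(-1)^1·(-1)^4 = -1.
v=31: a=31^1·(≡11), b=31^0·(≡25) mod 31; (11|31)=-1, (25|31)=+1; (−1)^{1·0·15}·(-1)^0·(+1)^1 = +1.
v=11: a=11^3·(≡7), b=11^1·(≡5) mod 11; (7|11)=-1, (5|11)=+1; (−1)^{3·1·5}·(-1)^1·(+1)^3 = +1.
v=7: a=7^-2·(≡1), b=7^-6·(≡6) mod 7; (1|7)=+1, (6|7)=-1; (−1)^{-2·-6·3}·(+1)^-6·(-1)^-2 = +1.
v=17: a=17^2·(≡16), b=17^2·(≡13) mod 17; (16|17)=+1, (13|17)=+1; (−1)^{2·2·8}·(+1)^2·(+1)^2 = +1.
v=43: a=43^3·(≡10), b=43^1·(≡1) mod 43; (10|43)=+1, (1|43)=+1; (−1)^{3·1·21}·(+1)^1·(+1)^3 = -1.
v=∞: 10337415 > 0 and 19393 > 0  ⇒  (a,b)_∞ = +1.
v=47: a=47^1·(≡4), b=47^0·(≡46) mod 47; (4|47)=+1, (46|47)=-1; (−1)^{1·0·23}·(+1)^0·(-1)^1 = -1.
v=2: v_2(a)=-4, v_2(b)=0; units ≡ 7, 1 (mod 8); ε·ε+αω+βω = 1·0+-4·0+0·0 ≡ 0  ⇒  (a,b)_2 = +1.
v=3: a=3^3·(≡2), b=3^-2·(≡1) mod 3; (2|3)=-1, (1|3)=+1; (−1)^{3·-2·1}·(-1)^-2·(+1)^3 = +1.
v=5: a=5^3·(≡3), b=5^4·(≡2) mod 5; (3|5)=-1, (2|5)=-1; (−1)^{3·4·2}·(-1)^4·(-1)^3 = -1.
(10337415, 19393 / ℚ) ramifies at {5, 41, 43, 47}: a division algebra.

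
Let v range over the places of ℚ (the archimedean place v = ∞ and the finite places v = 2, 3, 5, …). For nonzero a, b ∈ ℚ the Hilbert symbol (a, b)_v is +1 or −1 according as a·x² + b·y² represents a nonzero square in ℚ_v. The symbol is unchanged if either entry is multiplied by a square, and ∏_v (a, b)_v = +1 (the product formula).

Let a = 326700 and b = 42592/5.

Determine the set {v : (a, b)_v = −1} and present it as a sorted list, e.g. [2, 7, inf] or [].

[3, 5]

Mod squares: a ≡ 3, b ≡ 110. Check v ∈ {∞, 2, 3, 5, 11}.
v=∞: 3 > 0 and 110 > 0  ⇒  (a,b)_∞ = +1.
v=5: a=5^2·(≡3), b=5^-1·(≡2) mod 5; (3|5)=-1, (2|5)=-1; (−1)^{2·-1·2}·(-1)^-1·(-1)^2 = -1.
v=3: a=3^3·(≡1), b=3^0·(≡2) mod 3; (1|3)=+1, (2|3)=-1; (−1)^{3·0·1}·(+1)^0·(-1)^3 = -1.
v=2: v_2(a)=2, v_2(b)=5; units ≡ 3, 7 (mod 8); ε·ε+αω+βω = 1·1+2·0+5·1 ≡ 0  ⇒  (a,b)_2 = +1.
v=11: a=11^2·(≡5), b=11^3·(≡2) mod 11; (5|11)=+1, (2|11)=-1; (−1)^{2·3·5}·(+1)^3·(-1)^2 = +1.
|Ram(3, 110)| = 2, even; anisotropic at {3, 5}.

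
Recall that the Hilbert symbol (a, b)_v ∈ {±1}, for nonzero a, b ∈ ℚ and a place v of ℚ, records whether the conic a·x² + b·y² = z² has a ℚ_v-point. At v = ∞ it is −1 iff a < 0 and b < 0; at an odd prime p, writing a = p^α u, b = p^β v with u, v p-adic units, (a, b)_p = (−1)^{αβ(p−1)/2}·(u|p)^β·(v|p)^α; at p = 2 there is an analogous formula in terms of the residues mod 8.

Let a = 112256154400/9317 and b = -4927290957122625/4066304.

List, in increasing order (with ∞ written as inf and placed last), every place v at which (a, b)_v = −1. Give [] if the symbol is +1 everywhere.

Mod squares: a ≡ 2618, b ≡ -12155. Check v ∈ {∞, 2, 3, 5, 7, 11, 13, 17, 19}.
v=11: a=11^-3·(≡7), b=11^-1·(≡7) mod 11; (7|11)=-1, (7|11)=-1; (−1)^{-3·-1·5}·(-1)^-1·(-1)^-3 = -1.
v=∞: 2618 > 0 and -12155 < 0  ⇒  (a,b)_∞ = +1.
v=19: a=19^0·(≡18), b=19^-2·(≡6) mod 19; (18|19)=-1, (6|19)=+1; (−1)^{0·-2·9}·(-1)^-2·(+1)^0 = +1.
v=5: a=5^2·(≡3), b=5^3·(≡1) mod 5; (3|5)=-1, (1|5)=+1; (−1)^{2·3·2}·(-1)^3·(+1)^2 = -1.
v=7: a=7^-1·(≡5), b=7^4·(≡4) mod 7; (5|7)=-1, (4|7)=+1; (−1)^{-1·4·3}·(-1)^4·(+1)^-1 = +1.
v=2: v_2(a)=5, v_2(b)=-10; units ≡ 5, 5 (mod 8); ε·ε+αω+βω = 0·0+5·1+-10·1 ≡ 1  ⇒  (a,b)_2 = -1.
v=17: a=17^3·(≡1), b=17^3·(≡8) mod 17; (1|17)=+1, (8|17)=+1; (−1)^{3·3·8}·(+1)^3·(+1)^3 = +1.
v=3: a=3^0·(≡2), b=3^2·(≡1) mod 3; (2|3)=-1, (1|3)=+1; (−1)^{0·2·1}·(-1)^2·(+1)^0 = +1.
v=13: a=13^4·(≡5), b=13^5·(≡3) mod 13; (5|13)=-1, (3|13)=+1; (−1)^{4·5·6}·(-1)^5·(+1)^4 = -1.
|Ram(2618, -12155)| = 4, even; anisotropic at {2, 5, 11, 13}.

[2, 5, 11, 13]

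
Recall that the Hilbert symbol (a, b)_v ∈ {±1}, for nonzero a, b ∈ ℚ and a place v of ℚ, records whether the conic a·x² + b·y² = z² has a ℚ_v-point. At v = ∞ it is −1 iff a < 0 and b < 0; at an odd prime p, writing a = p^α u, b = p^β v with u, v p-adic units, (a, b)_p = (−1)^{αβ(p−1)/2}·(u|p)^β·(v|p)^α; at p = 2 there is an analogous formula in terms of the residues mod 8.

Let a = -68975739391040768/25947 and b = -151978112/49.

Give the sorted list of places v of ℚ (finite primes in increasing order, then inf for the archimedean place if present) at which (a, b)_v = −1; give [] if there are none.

Mod squares: a ≡ -1311, b ≡ -6578. Check v ∈ {∞, 2, 3, 7, 11, 13, 17, 19, 23, 31}.
v=7: a=7^0·(≡3), b=7^-2·(≡1) mod 7; (3|7)=-1, (1|7)=+1; (−1)^{0·-2·3}·(-1)^-2·(+1)^0 = +1.
v=31: a=31^-2·(≡29), b=31^0·(≡28) mod 31; (29|31)=-1, (28|31)=+1; (−1)^{-2·0·15}·(-1)^0·(+1)^-2 = +1.
v=23: a=23^1·(≡12), b=23^1·(≡6) mod 23; (12|23)=+1, (6|23)=+1; (−1)^{1·1·11}·(+1)^1·(+1)^1 = -1.
v=11: a=11^2·(≡5), b=11^1·(≡10) mod 11; (5|11)=+1, (10|11)=-1; (−1)^{2·1·5}·(+1)^1·(-1)^2 = +1.
v=17: a=17^4·(≡9), b=17^0·(≡8) mod 17; (9|17)=+1, (8|17)=+1; (−1)^{4·0·8}·(+1)^0·(+1)^4 = +1.
v=2: v_2(a)=8, v_2(b)=7; units ≡ 1, 7 (mod 8); ε·ε+αω+βω = 0·1+8·0+7·0 ≡ 0  ⇒  (a,b)_2 = +1.
v=3: a=3^-3·(≡1), b=3^0·(≡1) mod 3; (1|3)=+1, (1|3)=+1; (−1)^{-3·0·1}·(+1)^0·(+1)^-3 = +1.
v=13: a=13^2·(≡11), b=13^1·(≡12) mod 13; (11|13)=-1, (12|13)=+1; (−1)^{2·1·6}·(-1)^1·(+1)^2 = -1.
v=19: a=19^3·(≡7), b=19^2·(≡13) mod 19; (7|19)=+1, (13|19)=-1; (−1)^{3·2·9}·(+1)^2·(-1)^3 = -1.
v=∞: -1311 < 0 and -6578 < 0  ⇒  (a,b)_∞ = -1.
|Ram(-1311, -6578)| = 4, even; anisotropic at {13, 19, 23, ∞}.

[13, 19, 23, inf]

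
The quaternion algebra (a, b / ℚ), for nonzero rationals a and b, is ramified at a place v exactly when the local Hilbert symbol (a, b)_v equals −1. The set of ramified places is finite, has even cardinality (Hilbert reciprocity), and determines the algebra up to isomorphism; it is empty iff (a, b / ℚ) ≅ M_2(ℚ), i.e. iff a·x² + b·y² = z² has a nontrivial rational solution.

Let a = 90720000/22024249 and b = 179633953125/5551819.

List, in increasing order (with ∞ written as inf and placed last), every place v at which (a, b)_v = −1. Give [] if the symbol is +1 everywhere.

(a, b) ≡ (7, 106743) mod (ℚ^×)²; places V = {2, 3, 5, 7, 11, 13, 17, 19, 23, ∞}.
(a,b)_3: α=4, u≡1; β=5, v≡1 (mod 3); (1|3)=+1, (1|3)=+1; sign (−1)^0·+1^5·+1^4 = +1.
(a,b)_11: α=0, u≡6; β=2, v≡7 (mod 11); (6|11)=-1, (7|11)=-1; sign (−1)^0·-1^2·-1^0 = +1.
(a,b)_17: α=0, u≡10; β=1, v≡12 (mod 17); (10|17)=-1, (12|17)=-1; sign (−1)^0·-1^1·-1^0 = -1.
(a,b)_13: α=-2, u≡8; β=-3, v≡11 (mod 13); (8|13)=-1, (11|13)=-1; sign (−1)^0·-1^-3·-1^-2 = -1.
(a,b)_19: α=-4, u≡11; β=-2, v≡6 (mod 19); (11|19)=+1, (6|19)=+1; sign (−1)^0·+1^-2·+1^-4 = +1.
(a,b)_23: α=0, u≡19; β=1, v≡12 (mod 23); (19|23)=-1, (12|23)=+1; sign (−1)^0·-1^1·+1^0 = -1.
(a,b)_2: α=8, β=0; u≡7, v≡7 (mod 8); ε(u)ε(v)=1·1, αω(v)=8·0, βω(u)=0·0; sum ≡ 1  ⇒  -1.
(a,b)_7: α=1, u≡2; β=-1, v≡6 (mod 7); (2|7)=+1, (6|7)=-1; sign (−1)^1·+1^-1·-1^1 = +1.
(a,b)_∞: sgn(7)=+, sgn(106743)=+, so +1.
(a,b)_5: α=4, u≡3; β=6, v≡2 (mod 5); (3|5)=-1, (2|5)=-1; sign (−1)^0·-1^6·-1^4 = +1.
|Ram(7, 106743)| = 4, even; anisotropic at {2, 13, 17, 23}.

[2, 13, 17, 23]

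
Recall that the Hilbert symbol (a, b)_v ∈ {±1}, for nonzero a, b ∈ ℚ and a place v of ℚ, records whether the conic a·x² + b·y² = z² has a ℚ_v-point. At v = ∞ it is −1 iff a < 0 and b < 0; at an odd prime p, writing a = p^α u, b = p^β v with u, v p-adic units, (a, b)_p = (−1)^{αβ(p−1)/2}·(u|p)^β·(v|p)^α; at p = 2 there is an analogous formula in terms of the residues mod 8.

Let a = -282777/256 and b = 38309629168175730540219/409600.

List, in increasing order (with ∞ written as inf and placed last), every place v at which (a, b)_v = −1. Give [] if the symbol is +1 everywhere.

Mod squares: a ≡ -2337, b ≡ 2451. Check v ∈ {∞, 2, 3, 5, 11, 19, 31, 41, 43}.
v=∞: -2337 < 0 and 2451 > 0  ⇒  (a,b)_∞ = +1.
v=2: v_2(a)=-8, v_2(b)=-14; units ≡ 7, 3 (mod 8); ε·ε+αω+βω = 1·1+-8·1+-14·0 ≡ 1  ⇒  (a,b)_2 = -1.
v=3: a=3^1·(≡1), b=3^3·(≡1) mod 3; (1|3)=+1, (1|3)=+1; (−1)^{1·3·1}·(+1)^3·(+1)^1 = -1.
v=5: a=5^0·(≡3), b=5^-2·(≡1) mod 5; (3|5)=-1, (1|5)=+1; (−1)^{0·-2·2}·(-1)^-2·(+1)^0 = +1.
v=41: a=41^1·(≡36), b=41^4·(≡25) mod 41; (36|41)=+1, (25|41)=+1; (−1)^{1·4·20}·(+1)^4·(+1)^1 = +1.
v=43: a=43^0·(≡26), b=43^1·(≡11) mod 43; (26|43)=-1, (11|43)=+1; (−1)^{0·1·21}·(-1)^1·(+1)^0 = -1.
v=19: a=19^1·(≡12), b=19^3·(≡2) mod 19; (12|19)=-1, (2|19)=-1; (−1)^{1·3·9}·(-1)^3·(-1)^1 = -1.
v=31: a=31^0·(≡20), b=31^2·(≡9) mod 31; (20|31)=+1, (9|31)=+1; (−1)^{0·2·15}·(+1)^2·(+1)^0 = +1.
v=11: a=11^2·(≡2), b=11^6·(≡1) mod 11; (2|11)=-1, (1|11)=+1; (−1)^{2·6·5}·(-1)^6·(+1)^2 = +1.
|Ram(-2337, 2451)| = 4, even; anisotropic at {2, 3, 19, 43}.

[2, 3, 19, 43]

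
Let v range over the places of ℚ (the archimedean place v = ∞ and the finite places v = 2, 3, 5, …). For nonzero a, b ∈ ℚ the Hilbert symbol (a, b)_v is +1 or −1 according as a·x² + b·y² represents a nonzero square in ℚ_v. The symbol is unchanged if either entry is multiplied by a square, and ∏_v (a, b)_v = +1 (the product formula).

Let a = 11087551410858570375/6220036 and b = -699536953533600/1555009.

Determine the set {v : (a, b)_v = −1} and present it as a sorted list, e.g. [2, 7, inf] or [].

(a, b) ≡ (7735, -714) mod (ℚ^×)²; places V = {2, 3, 5, 7, 13, 17, 29, 43, 47, ∞}.
(a,b)_3: α=12, u≡1; β=9, v≡2 (mod 3); (1|3)=+1, (2|3)=-1; sign (−1)^0·+1^9·-1^12 = +1.
(a,b)_5: α=3, u≡3; β=2, v≡4 (mod 5); (3|5)=-1, (4|5)=+1; sign (−1)^0·-1^2·+1^3 = +1.
(a,b)_17: α=3, u≡1; β=1, v≡2 (mod 17); (1|17)=+1, (2|17)=+1; sign (−1)^0·+1^1·+1^3 = +1.
(a,b)_2: α=-2, β=5; u≡7, v≡3 (mod 8); ε(u)ε(v)=1·1, αω(v)=-2·1, βω(u)=5·0; sum ≡ 1  ⇒  -1.
(a,b)_43: α=-2, u≡10; β=-2, v≡1 (mod 43); (10|43)=+1, (1|43)=+1; sign (−1)^0·+1^-2·+1^-2 = +1.
(a,b)_∞: sgn(7735)=+, sgn(-714)=−, so +1.
(a,b)_7: α=1, u≡6; β=1, v≡3 (mod 7); (6|7)=-1, (3|7)=-1; sign (−1)^1·-1^1·-1^1 = -1.
(a,b)_13: α=3, u≡1; β=2, v≡1 (mod 13); (1|13)=+1, (1|13)=+1; sign (−1)^0·+1^2·+1^3 = +1.
(a,b)_29: α=-2, u≡11; β=-2, v≡3 (mod 29); (11|29)=-1, (3|29)=-1; sign (−1)^0·-1^-2·-1^-2 = +1.
(a,b)_47: α=2, u≡9; β=2, v≡30 (mod 47); (9|47)=+1, (30|47)=-1; sign (−1)^0·+1^2·-1^2 = +1.
Ram(7735, -714) = {2, 7}; no ℚ_2-point on the conic.

[2, 7]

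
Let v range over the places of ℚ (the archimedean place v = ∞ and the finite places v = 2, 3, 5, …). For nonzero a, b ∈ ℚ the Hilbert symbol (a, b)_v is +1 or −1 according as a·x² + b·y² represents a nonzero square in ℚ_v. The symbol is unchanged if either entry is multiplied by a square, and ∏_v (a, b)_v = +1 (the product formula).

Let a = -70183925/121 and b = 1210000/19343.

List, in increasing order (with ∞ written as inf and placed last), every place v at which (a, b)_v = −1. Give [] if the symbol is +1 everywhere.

[2, 23, 47, 53]

(a, b) ≡ (-57293, 23) mod (ℚ^×)²; places V = {2, 5, 7, 11, 23, 29, 47, 53, ∞}.
(a,b)_47: α=1, u≡16; β=0, v≡41 (mod 47); (16|47)=+1, (41|47)=-1; sign (−1)^0·+1^0·-1^1 = -1.
(a,b)_53: α=1, u≡34; β=0, v≡48 (mod 53); (34|53)=-1, (48|53)=-1; sign (−1)^0·-1^0·-1^1 = -1.
(a,b)_∞: sgn(-57293)=−, sgn(23)=+, so +1.
(a,b)_7: α=2, u≡4; β=0, v≡4 (mod 7); (4|7)=+1, (4|7)=+1; sign (−1)^0·+1^0·+1^2 = +1.
(a,b)_29: α=0, u≡27; β=-2, v≡9 (mod 29); (27|29)=-1, (9|29)=+1; sign (−1)^0·-1^-2·+1^0 = +1.
(a,b)_5: α=2, u≡3; β=4, v≡2 (mod 5); (3|5)=-1, (2|5)=-1; sign (−1)^0·-1^4·-1^2 = +1.
(a,b)_23: α=1, u≡16; β=-1, v≡3 (mod 23); (16|23)=+1, (3|23)=+1; sign (−1)^1·+1^-1·+1^1 = -1.
(a,b)_11: α=-2, u≡2; β=2, v≡9 (mod 11); (2|11)=-1, (9|11)=+1; sign (−1)^0·-1^2·+1^-2 = +1.
(a,b)_2: α=0, β=4; u≡3, v≡7 (mod 8); ε(u)ε(v)=1·1, αω(v)=0·0, βω(u)=4·1; sum ≡ 1  ⇒  -1.
|Ram(-57293, 23)| = 4, even; anisotropic at {2, 23, 47, 53}.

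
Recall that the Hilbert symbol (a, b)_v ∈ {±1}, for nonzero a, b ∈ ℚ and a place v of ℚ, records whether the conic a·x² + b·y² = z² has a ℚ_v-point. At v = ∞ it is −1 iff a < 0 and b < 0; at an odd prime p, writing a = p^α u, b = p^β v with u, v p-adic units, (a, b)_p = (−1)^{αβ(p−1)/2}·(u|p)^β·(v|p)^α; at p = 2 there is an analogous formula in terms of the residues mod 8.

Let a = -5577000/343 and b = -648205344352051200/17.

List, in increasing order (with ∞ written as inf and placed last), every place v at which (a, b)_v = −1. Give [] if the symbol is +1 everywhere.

Mod squares: a ≡ -2310, b ≡ -34. Check v ∈ {∞, 2, 3, 5, 7, 11, 13, 17, 29}.
v=29: a=29^0·(≡2), b=29^2·(≡24) mod 29; (2|29)=-1, (24|29)=+1; (−1)^{0·2·14}·(-1)^2·(+1)^0 = +1.
v=17: a=17^0·(≡1), b=17^-1·(≡1) mod 17; (1|17)=+1, (1|17)=+1; (−1)^{0·-1·8}·(+1)^-1·(+1)^0 = +1.
v=13: a=13^2·(≡4), b=13^4·(≡11) mod 13; (4|13)=+1, (11|13)=-1; (−1)^{2·4·6}·(+1)^4·(-1)^2 = +1.
v=11: a=11^1·(≡6), b=11^4·(≡2) mod 11; (6|11)=-1, (2|11)=-1; (−1)^{1·4·5}·(-1)^4·(-1)^1 = -1.
v=3: a=3^1·(≡1), b=3^2·(≡2) mod 3; (1|3)=+1, (2|3)=-1; (−1)^{1·2·1}·(+1)^2·(-1)^1 = -1.
v=7: a=7^-3·(≡5), b=7^0·(≡2) mod 7; (5|7)=-1, (2|7)=+1; (−1)^{-3·0·3}·(-1)^0·(+1)^-3 = +1.
v=2: v_2(a)=3, v_2(b)=13; units ≡ 5, 7 (mod 8); ε·ε+αω+βω = 0·1+3·0+13·1 ≡ 1  ⇒  (a,b)_2 = -1.
v=∞: -2310 < 0 and -34 < 0  ⇒  (a,b)_∞ = -1.
v=5: a=5^3·(≡3), b=5^2·(≡1) mod 5; (3|5)=-1, (1|5)=+1; (−1)^{3·2·2}·(-1)^2·(+1)^3 = +1.
Ram(-2310, -34) = {2, 3, 11, ∞}; no ℚ_2-point on the conic.

[2, 3, 11, inf]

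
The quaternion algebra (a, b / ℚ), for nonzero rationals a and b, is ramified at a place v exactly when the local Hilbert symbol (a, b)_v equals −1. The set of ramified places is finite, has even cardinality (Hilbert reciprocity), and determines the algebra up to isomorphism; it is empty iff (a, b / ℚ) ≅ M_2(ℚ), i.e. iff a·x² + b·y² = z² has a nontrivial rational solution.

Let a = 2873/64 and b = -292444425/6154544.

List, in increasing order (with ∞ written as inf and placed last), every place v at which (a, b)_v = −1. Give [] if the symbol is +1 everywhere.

(a, b) ≡ (17, -3003) mod (ℚ^×)²; places V = {2, 3, 5, 7, 11, 13, 17, 23, ∞}.
(a,b)_23: α=0, u≡5; β=2, v≡22 (mod 23); (5|23)=-1, (22|23)=-1; sign (−1)^0·-1^2·-1^0 = +1.
(a,b)_7: α=0, u≡3; β=1, v≡6 (mod 7); (3|7)=-1, (6|7)=-1; sign (−1)^0·-1^1·-1^0 = -1.
(a,b)_17: α=1, u≡13; β=-2, v≡11 (mod 17); (13|17)=+1, (11|17)=-1; sign (−1)^0·+1^-2·-1^1 = -1.
(a,b)_∞: sgn(17)=+, sgn(-3003)=−, so +1.
(a,b)_13: α=2, u≡9; β=1, v≡10 (mod 13); (9|13)=+1, (10|13)=+1; sign (−1)^0·+1^1·+1^2 = +1.
(a,b)_2: α=-6, β=-4; u≡1, v≡5 (mod 8); ε(u)ε(v)=0·0, αω(v)=-6·1, βω(u)=-4·0; sum ≡ 0  ⇒  +1.
(a,b)_3: α=0, u≡2; β=5, v≡1 (mod 3); (2|3)=-1, (1|3)=+1; sign (−1)^0·-1^5·+1^0 = -1.
(a,b)_5: α=0, u≡2; β=2, v≡2 (mod 5); (2|5)=-1, (2|5)=-1; sign (−1)^0·-1^2·-1^0 = +1.
(a,b)_11: α=0, u≡10; β=-3, v≡6 (mod 11); (10|11)=-1, (6|11)=-1; sign (−1)^0·-1^-3·-1^0 = -1.
Ram(17, -3003) = {3, 7, 11, 17}; no ℚ_3-point on the conic.

[3, 7, 11, 17]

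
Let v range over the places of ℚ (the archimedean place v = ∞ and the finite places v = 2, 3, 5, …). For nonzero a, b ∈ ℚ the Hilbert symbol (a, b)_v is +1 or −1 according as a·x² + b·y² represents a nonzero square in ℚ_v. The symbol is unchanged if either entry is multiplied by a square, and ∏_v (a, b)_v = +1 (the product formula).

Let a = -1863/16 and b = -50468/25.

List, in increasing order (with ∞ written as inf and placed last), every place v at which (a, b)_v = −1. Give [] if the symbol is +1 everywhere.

[11, 23, 37, inf]

Mod squares: a ≡ -23, b ≡ -12617. Check v ∈ {∞, 2, 3, 5, 11, 23, 31, 37}.
v=3: a=3^4·(≡1), b=3^0·(≡1) mod 3; (1|3)=+1, (1|3)=+1; (−1)^{4·0·1}·(+1)^0·(+1)^4 = +1.
v=31: a=31^0·(≡25), b=31^1·(≡13) mod 31; (25|31)=+1, (13|31)=-1; (−1)^{0·1·15}·(+1)^1·(-1)^0 = +1.
v=11: a=11^0·(≡8), b=11^1·(≡7) mod 11; (8|11)=-1, (7|11)=-1; (−1)^{0·1·5}·(-1)^1·(-1)^0 = -1.
v=5: a=5^0·(≡2), b=5^-2·(≡2) mod 5; (2|5)=-1, (2|5)=-1; (−1)^{0·-2·2}·(-1)^-2·(-1)^0 = +1.
v=2: v_2(a)=-4, v_2(b)=2; units ≡ 1, 7 (mod 8); ε·ε+αω+βω = 0·1+-4·0+2·0 ≡ 0  ⇒  (a,b)_2 = +1.
v=23: a=23^1·(≡5), b=23^0·(≡20) mod 23; (5|23)=-1, (20|23)=-1; (−1)^{1·0·11}·(-1)^0·(-1)^1 = -1.
v=37: a=37^0·(≡20), b=37^1·(≡15) mod 37; (20|37)=-1, (15|37)=-1; (−1)^{0·1·18}·(-1)^1·(-1)^0 = -1.
v=∞: -23 < 0 and -12617 < 0  ⇒  (a,b)_∞ = -1.
|Ram(-23, -12617)| = 4, even; anisotropic at {11, 23, 37, ∞}.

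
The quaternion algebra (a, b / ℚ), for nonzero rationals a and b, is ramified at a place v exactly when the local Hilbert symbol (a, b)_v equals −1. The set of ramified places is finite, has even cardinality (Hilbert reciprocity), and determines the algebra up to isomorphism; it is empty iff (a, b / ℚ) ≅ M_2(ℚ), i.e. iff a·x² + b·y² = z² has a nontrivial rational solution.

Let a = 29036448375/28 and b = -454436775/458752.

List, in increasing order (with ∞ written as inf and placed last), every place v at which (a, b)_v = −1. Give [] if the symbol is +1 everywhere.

[5, 19, 31, 37]

(a, b) ≡ (22521345, -83657) mod (ℚ^×)²; places V = {2, 3, 5, 7, 11, 13, 17, 19, 31, 37, ∞}.
(a,b)_17: α=1, u≡15; β=1, v≡1 (mod 17); (15|17)=+1, (1|17)=+1; sign (−1)^0·+1^1·+1^1 = +1.
(a,b)_37: α=1, u≡14; β=1, v≡10 (mod 37); (14|37)=-1, (10|37)=+1; sign (−1)^0·-1^1·+1^1 = -1.
(a,b)_11: α=1, u≡5; β=0, v≡4 (mod 11); (5|11)=+1, (4|11)=+1; sign (−1)^0·+1^0·+1^1 = +1.
(a,b)_19: α=2, u≡18; β=1, v≡4 (mod 19); (18|19)=-1, (4|19)=+1; sign (−1)^0·-1^1·+1^2 = -1.
(a,b)_5: α=3, u≡4; β=2, v≡2 (mod 5); (4|5)=+1, (2|5)=-1; sign (−1)^0·+1^2·-1^3 = -1.
(a,b)_7: α=-1, u≡1; β=-1, v≡6 (mod 7); (1|7)=+1, (6|7)=-1; sign (−1)^1·+1^-1·-1^-1 = +1.
(a,b)_3: α=1, u≡2; β=2, v≡1 (mod 3); (2|3)=-1, (1|3)=+1; sign (−1)^0·-1^2·+1^1 = +1.
(a,b)_13: α=0, u≡6; β=2, v≡11 (mod 13); (6|13)=-1, (11|13)=-1; sign (−1)^0·-1^2·-1^0 = +1.
(a,b)_∞: sgn(22521345)=+, sgn(-83657)=−, so +1.
(a,b)_2: α=-2, β=-16; u≡1, v≡7 (mod 8); ε(u)ε(v)=0·1, αω(v)=-2·0, βω(u)=-16·0; sum ≡ 0  ⇒  +1.
(a,b)_31: α=1, u≡4; β=0, v≡27 (mod 31); (4|31)=+1, (27|31)=-1; sign (−1)^0·+1^0·-1^1 = -1.
(22521345, -83657 / ℚ) ramifies at {5, 19, 31, 37}: a division algebra.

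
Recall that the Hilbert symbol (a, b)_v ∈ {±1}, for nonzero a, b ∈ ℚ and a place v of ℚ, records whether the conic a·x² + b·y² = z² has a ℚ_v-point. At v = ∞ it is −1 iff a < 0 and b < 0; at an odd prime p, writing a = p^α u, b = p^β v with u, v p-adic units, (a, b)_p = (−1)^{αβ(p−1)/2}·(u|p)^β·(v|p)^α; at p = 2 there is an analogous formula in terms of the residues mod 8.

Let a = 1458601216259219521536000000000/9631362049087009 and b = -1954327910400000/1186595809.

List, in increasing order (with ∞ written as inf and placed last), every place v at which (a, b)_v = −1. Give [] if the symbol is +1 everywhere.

(a, b) ≡ (435, -15) mod (ℚ^×)²; places V = {2, 3, 5, 7, 11, 19, 29, 37, 41, ∞}.
(a,b)_7: α=-6, u≡1; β=-4, v≡6 (mod 7); (1|7)=+1, (6|7)=-1; sign (−1)^0·+1^-4·-1^-6 = +1.
(a,b)_41: α=4, u≡21; β=2, v≡38 (mod 41); (21|41)=+1, (38|41)=-1; sign (−1)^0·+1^2·-1^4 = +1.
(a,b)_3: α=1, u≡1; β=3, v≡1 (mod 3); (1|3)=+1, (1|3)=+1; sign (−1)^1·+1^3·+1^1 = -1.
(a,b)_19: α=-2, u≡6; β=-2, v≡5 (mod 19); (6|19)=+1, (5|19)=+1; sign (−1)^0·+1^-2·+1^-2 = +1.
(a,b)_29: α=5, u≡15; β=2, v≡18 (mod 29); (15|29)=-1, (18|29)=-1; sign (−1)^0·-1^2·-1^5 = -1.
(a,b)_∞: sgn(435)=+, sgn(-15)=−, so +1.
(a,b)_5: α=9, u≡3; β=5, v≡3 (mod 5); (3|5)=-1, (3|5)=-1; sign (−1)^0·-1^5·-1^9 = +1.
(a,b)_2: α=32, β=14; u≡3, v≡1 (mod 8); ε(u)ε(v)=1·0, αω(v)=32·0, βω(u)=14·1; sum ≡ 0  ⇒  +1.
(a,b)_37: α=-4, u≡33; β=-2, v≡2 (mod 37); (33|37)=+1, (2|37)=-1; sign (−1)^0·+1^-2·-1^-4 = +1.
(a,b)_11: α=-2, u≡7; β=0, v≡10 (mod 11); (7|11)=-1, (10|11)=-1; sign (−1)^0·-1^0·-1^-2 = +1.
Ram(435, -15) = {3, 29}; no ℚ_3-point on the conic.

[3, 29]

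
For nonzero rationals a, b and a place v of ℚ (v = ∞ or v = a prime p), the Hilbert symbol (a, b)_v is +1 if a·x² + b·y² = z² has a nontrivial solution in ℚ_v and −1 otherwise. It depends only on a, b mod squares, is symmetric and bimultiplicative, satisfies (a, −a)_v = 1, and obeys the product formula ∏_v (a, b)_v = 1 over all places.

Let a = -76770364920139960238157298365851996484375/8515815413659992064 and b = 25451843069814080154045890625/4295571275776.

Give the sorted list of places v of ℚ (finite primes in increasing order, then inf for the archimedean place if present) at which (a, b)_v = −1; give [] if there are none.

[17, 31, 37, 41]

Mod squares: a ≡ -41995111, b ≡ 17. Check v ∈ {∞, 2, 3, 5, 7, 11, 13, 17, 19, 23, 31, 37, 41, 47}.
v=3: a=3^8·(≡2), b=3^8·(≡2) mod 3; (2|3)=-1, (2|3)=-1; (−1)^{8·8·1}·(-1)^8·(-1)^8 = +1.
v=47: a=47^3·(≡16), b=47^2·(≡7) mod 47; (16|47)=+1, (7|47)=+1; (−1)^{3·2·23}·(+1)^2·(+1)^3 = +1.
v=13: a=13^4·(≡8), b=13^2·(≡3) mod 13; (8|13)=-1, (3|13)=+1; (−1)^{4·2·6}·(-1)^2·(+1)^4 = +1.
v=31: a=31^3·(≡7), b=31^2·(≡17) mod 31; (7|31)=+1, (17|31)=-1; (−1)^{3·2·15}·(+1)^2·(-1)^3 = -1.
v=∞: -41995111 < 0 and 17 > 0  ⇒  (a,b)_∞ = +1.
v=5: a=5^8·(≡1), b=5^6·(≡2) mod 5; (1|5)=+1, (2|5)=-1; (−1)^{8·6·2}·(+1)^6·(-1)^8 = +1.
v=23: a=23^-2·(≡19), b=23^-2·(≡10) mod 23; (19|23)=-1, (10|23)=-1; (−1)^{-2·-2·11}·(-1)^-2·(-1)^-2 = +1.
v=2: v_2(a)=-40, v_2(b)=-26; units ≡ 1, 1 (mod 8); ε·ε+αω+βω = 0·0+-40·0+-26·0 ≡ 0  ⇒  (a,b)_2 = +1.
v=19: a=19^3·(≡11), b=19^2·(≡5) mod 19; (11|19)=+1, (5|19)=+1; (−1)^{3·2·9}·(+1)^2·(+1)^3 = +1.
v=11: a=11^-4·(≡8), b=11^-2·(≡2) mod 11; (8|11)=-1, (2|11)=-1; (−1)^{-4·-2·5}·(-1)^-2·(-1)^-4 = +1.
v=7: a=7^2·(≡3), b=7^2·(≡3) mod 7; (3|7)=-1, (3|7)=-1; (−1)^{2·2·3}·(-1)^2·(-1)^2 = +1.
v=41: a=41^3·(≡9), b=41^2·(≡28) mod 41; (9|41)=+1, (28|41)=-1; (−1)^{3·2·20}·(+1)^2·(-1)^3 = -1.
v=17: a=17^2·(≡14), b=17^1·(≡8) mod 17; (14|17)=-1, (8|17)=+1; (−1)^{2·1·8}·(-1)^1·(+1)^2 = -1.
v=37: a=37^3·(≡26), b=37^2·(≡22) mod 37; (26|37)=+1, (22|37)=-1; (−1)^{3·2·18}·(+1)^2·(-1)^3 = -1.
Ram(-41995111, 17) = {17, 31, 37, 41}; no ℚ_17-point on the conic.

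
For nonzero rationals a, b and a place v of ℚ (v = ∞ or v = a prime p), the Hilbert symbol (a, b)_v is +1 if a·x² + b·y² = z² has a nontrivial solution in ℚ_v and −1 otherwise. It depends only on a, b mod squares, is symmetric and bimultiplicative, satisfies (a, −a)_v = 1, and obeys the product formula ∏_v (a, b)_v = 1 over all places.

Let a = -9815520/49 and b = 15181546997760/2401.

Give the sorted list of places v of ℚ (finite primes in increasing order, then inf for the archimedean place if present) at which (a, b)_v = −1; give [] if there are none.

[3, 5]

Mod squares: a ≡ -30, b ≡ 4290. Check v ∈ {∞, 2, 3, 5, 7, 11, 13}.
v=7: a=7^-2·(≡6), b=7^-4·(≡3) mod 7; (6|7)=-1, (3|7)=-1; (−1)^{-2·-4·3}·(-1)^-4·(-1)^-2 = +1.
v=∞: -30 < 0 and 4290 > 0  ⇒  (a,b)_∞ = +1.
v=5: a=5^1·(≡4), b=5^1·(≡2) mod 5; (4|5)=+1, (2|5)=-1; (−1)^{1·1·2}·(+1)^1·(-1)^1 = -1.
v=11: a=11^2·(≡1), b=11^3·(≡1) mod 11; (1|11)=+1, (1|11)=+1; (−1)^{2·3·5}·(+1)^3·(+1)^2 = +1.
v=2: v_2(a)=5, v_2(b)=11; units ≡ 1, 1 (mod 8); ε·ε+αω+βω = 0·0+5·0+11·0 ≡ 0  ⇒  (a,b)_2 = +1.
v=13: a=13^2·(≡3), b=13^5·(≡2) mod 13; (3|13)=+1, (2|13)=-1; (−1)^{2·5·6}·(+1)^5·(-1)^2 = +1.
v=3: a=3^1·(≡2), b=3^1·(≡2) mod 3; (2|3)=-1, (2|3)=-1; (−1)^{1·1·1}·(-1)^1·(-1)^1 = -1.
(-30, 4290 / ℚ) ramifies at {3, 5}: a division algebra.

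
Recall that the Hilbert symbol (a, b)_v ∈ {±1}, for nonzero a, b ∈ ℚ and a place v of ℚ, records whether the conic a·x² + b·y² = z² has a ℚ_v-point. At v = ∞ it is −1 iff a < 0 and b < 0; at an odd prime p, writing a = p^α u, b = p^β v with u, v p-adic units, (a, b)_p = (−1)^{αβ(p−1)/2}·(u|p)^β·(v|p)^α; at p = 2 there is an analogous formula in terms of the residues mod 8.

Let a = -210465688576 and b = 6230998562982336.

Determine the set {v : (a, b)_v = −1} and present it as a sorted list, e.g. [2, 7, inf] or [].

Mod squares: a ≡ -19, b ≡ 8671. Check v ∈ {∞, 2, 3, 11, 13, 19, 23, 29}.
v=3: a=3^0·(≡2), b=3^2·(≡1) mod 3; (2|3)=-1, (1|3)=+1; (−1)^{0·2·1}·(-1)^2·(+1)^0 = +1.
v=11: a=11^2·(≡1), b=11^2·(≡1) mod 11; (1|11)=+1, (1|11)=+1; (−1)^{2·2·5}·(+1)^2·(+1)^2 = +1.
v=19: a=19^1·(≡8), b=19^2·(≡17) mod 19; (8|19)=-1, (17|19)=+1; (−1)^{1·2·9}·(-1)^2·(+1)^1 = +1.
v=2: v_2(a)=10, v_2(b)=6; units ≡ 5, 7 (mod 8); ε·ε+αω+βω = 0·1+10·0+6·1 ≡ 0  ⇒  (a,b)_2 = +1.
v=29: a=29^0·(≡26), b=29^1·(≡22) mod 29; (26|29)=-1, (22|29)=+1; (−1)^{0·1·14}·(-1)^1·(+1)^0 = -1.
v=23: a=23^2·(≡4), b=23^1·(≡4) mod 23; (4|23)=+1, (4|23)=+1; (−1)^{2·1·11}·(+1)^1·(+1)^2 = +1.
v=∞: -19 < 0 and 8671 > 0  ⇒  (a,b)_∞ = +1.
v=13: a=13^2·(≡11), b=13^5·(≡3) mod 13; (11|13)=-1, (3|13)=+1; (−1)^{2·5·6}·(-1)^5·(+1)^2 = -1.
|Ram(-19, 8671)| = 2, even; anisotropic at {13, 29}.

[13, 29]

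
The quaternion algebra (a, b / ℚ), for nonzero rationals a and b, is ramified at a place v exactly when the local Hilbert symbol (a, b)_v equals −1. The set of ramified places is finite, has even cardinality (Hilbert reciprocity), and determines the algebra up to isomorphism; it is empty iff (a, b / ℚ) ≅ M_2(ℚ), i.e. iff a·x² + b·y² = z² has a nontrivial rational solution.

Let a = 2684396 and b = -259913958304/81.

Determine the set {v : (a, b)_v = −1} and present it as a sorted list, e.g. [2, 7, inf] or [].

(a, b) ≡ (11, -5434) mod (ℚ^×)²; places V = {2, 3, 7, 11, 13, 19, ∞}.
(a,b)_3: α=0, u≡2; β=-4, v≡2 (mod 3); (2|3)=-1, (2|3)=-1; sign (−1)^0·-1^-4·-1^0 = +1.
(a,b)_19: α=2, u≡7; β=3, v≡2 (mod 19); (7|19)=+1, (2|19)=-1; sign (−1)^0·+1^3·-1^2 = +1.
(a,b)_7: α=0, u≡1; β=2, v≡3 (mod 7); (1|7)=+1, (3|7)=-1; sign (−1)^0·+1^2·-1^0 = +1.
(a,b)_13: α=2, u≡11; β=3, v≡8 (mod 13); (11|13)=-1, (8|13)=-1; sign (−1)^0·-1^3·-1^2 = -1.
(a,b)_2: α=2, β=5; u≡3, v≡3 (mod 8); ε(u)ε(v)=1·1, αω(v)=2·1, βω(u)=5·1; sum ≡ 0  ⇒  +1.
(a,b)_11: α=1, u≡1; β=1, v≡5 (mod 11); (1|11)=+1, (5|11)=+1; sign (−1)^1·+1^1·+1^1 = -1.
(a,b)_∞: sgn(11)=+, sgn(-5434)=−, so +1.
|Ram(11, -5434)| = 2, even; anisotropic at {11, 13}.

[11, 13]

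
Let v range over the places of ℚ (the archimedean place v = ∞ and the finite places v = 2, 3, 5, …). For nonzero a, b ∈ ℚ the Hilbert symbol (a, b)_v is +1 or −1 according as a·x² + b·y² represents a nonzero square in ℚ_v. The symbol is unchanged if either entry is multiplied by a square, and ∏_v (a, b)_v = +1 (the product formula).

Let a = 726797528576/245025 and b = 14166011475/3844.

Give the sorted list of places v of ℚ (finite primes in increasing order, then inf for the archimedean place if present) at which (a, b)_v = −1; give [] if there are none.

[7, 41]

(a, b) ≡ (1406, 10619) mod (ℚ^×)²; places V = {2, 3, 5, 7, 11, 19, 29, 31, 37, 41, ∞}.
(a,b)_3: α=-4, u≡2; β=2, v≡2 (mod 3); (2|3)=-1, (2|3)=-1; sign (−1)^0·-1^2·-1^-4 = +1.
(a,b)_19: α=1, u≡16; β=0, v≡1 (mod 19); (16|19)=+1, (1|19)=+1; sign (−1)^0·+1^0·+1^1 = +1.
(a,b)_37: α=1, u≡16; β=1, v≡33 (mod 37); (16|37)=+1, (33|37)=+1; sign (−1)^0·+1^1·+1^1 = +1.
(a,b)_11: α=-2, u≡9; β=2, v≡9 (mod 11); (9|11)=+1, (9|11)=+1; sign (−1)^0·+1^2·+1^-2 = +1.
(a,b)_5: α=-2, u≡1; β=2, v≡1 (mod 5); (1|5)=+1, (1|5)=+1; sign (−1)^0·+1^2·+1^-2 = +1.
(a,b)_2: α=9, β=-2; u≡7, v≡3 (mod 8); ε(u)ε(v)=1·1, αω(v)=9·1, βω(u)=-2·0; sum ≡ 0  ⇒  +1.
(a,b)_31: α=0, u≡30; β=-2, v≡24 (mod 31); (30|31)=-1, (24|31)=-1; sign (−1)^0·-1^-2·-1^0 = +1.
(a,b)_∞: sgn(1406)=+, sgn(10619)=+, so +1.
(a,b)_41: α=0, u≡3; β=1, v≡6 (mod 41); (3|41)=-1, (6|41)=-1; sign (−1)^0·-1^1·-1^0 = -1.
(a,b)_7: α=4, u≡6; β=3, v≡3 (mod 7); (6|7)=-1, (3|7)=-1; sign (−1)^0·-1^3·-1^4 = -1.
(a,b)_29: α=2, u≡18; β=0, v≡6 (mod 29); (18|29)=-1, (6|29)=+1; sign (−1)^0·-1^0·+1^2 = +1.
Ram(1406, 10619) = {7, 41}; no ℚ_7-point on the conic.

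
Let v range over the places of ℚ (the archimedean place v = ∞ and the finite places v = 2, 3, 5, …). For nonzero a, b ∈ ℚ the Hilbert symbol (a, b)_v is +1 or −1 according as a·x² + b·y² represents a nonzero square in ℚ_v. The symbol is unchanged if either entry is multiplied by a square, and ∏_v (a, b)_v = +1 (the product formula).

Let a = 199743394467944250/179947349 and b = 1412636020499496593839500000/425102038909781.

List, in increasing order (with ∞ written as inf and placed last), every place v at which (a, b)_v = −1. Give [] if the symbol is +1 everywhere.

Mod squares: a ≡ 392370, b ≡ 13398. Check v ∈ {∞, 2, 3, 5, 7, 11, 23, 29, 37, 41, 43, 47, 53}.
v=3: a=3^3·(≡2), b=3^5·(≡2) mod 3; (2|3)=-1, (2|3)=-1; (−1)^{3·5·1}·(-1)^5·(-1)^3 = -1.
v=41: a=41^1·(≡30), b=41^2·(≡33) mod 41; (30|41)=-1, (33|41)=+1; (−1)^{1·2·20}·(-1)^2·(+1)^1 = +1.
v=47: a=47^-2·(≡6), b=47^-2·(≡1) mod 47; (6|47)=+1, (1|47)=+1; (−1)^{-2·-2·23}·(+1)^-2·(+1)^-2 = +1.
v=29: a=29^-1·(≡16), b=29^-3·(≡19) mod 29; (16|29)=+1, (19|29)=-1; (−1)^{-1·-3·14}·(+1)^-3·(-1)^-1 = -1.
v=11: a=11^1·(≡8), b=11^1·(≡8) mod 11; (8|11)=-1, (8|11)=-1; (−1)^{1·1·5}·(-1)^1·(-1)^1 = -1.
v=53: a=53^-2·(≡44), b=53^-4·(≡11) mod 53; (44|53)=+1, (11|53)=+1; (−1)^{-2·-4·26}·(+1)^-4·(+1)^-2 = +1.
v=23: a=23^2·(≡12), b=23^2·(≡6) mod 23; (12|23)=+1, (6|23)=+1; (−1)^{2·2·11}·(+1)^2·(+1)^2 = +1.
v=5: a=5^3·(≡1), b=5^6·(≡3) mod 5; (1|5)=+1, (3|5)=-1; (−1)^{3·6·2}·(+1)^6·(-1)^3 = -1.
v=∞: 392370 > 0 and 13398 > 0  ⇒  (a,b)_∞ = +1.
v=2: v_2(a)=1, v_2(b)=5; units ≡ 1, 3 (mod 8); ε·ε+αω+βω = 0·1+1·1+5·0 ≡ 1  ⇒  (a,b)_2 = -1.
v=43: a=43^2·(≡38), b=43^2·(≡23) mod 43; (38|43)=+1, (23|43)=+1; (−1)^{2·2·21}·(+1)^2·(+1)^2 = +1.
v=37: a=37^2·(≡19), b=37^4·(≡1) mod 37; (19|37)=-1, (1|37)=+1; (−1)^{2·4·18}·(-1)^4·(+1)^2 = +1.
v=7: a=7^2·(≡5), b=7^3·(≡5) mod 7; (5|7)=-1, (5|7)=-1; (−1)^{2·3·3}·(-1)^3·(-1)^2 = -1.
Ram(392370, 13398) = {2, 3, 5, 7, 11, 29}; no ℚ_2-point on the conic.

[2, 3, 5, 7, 11, 29]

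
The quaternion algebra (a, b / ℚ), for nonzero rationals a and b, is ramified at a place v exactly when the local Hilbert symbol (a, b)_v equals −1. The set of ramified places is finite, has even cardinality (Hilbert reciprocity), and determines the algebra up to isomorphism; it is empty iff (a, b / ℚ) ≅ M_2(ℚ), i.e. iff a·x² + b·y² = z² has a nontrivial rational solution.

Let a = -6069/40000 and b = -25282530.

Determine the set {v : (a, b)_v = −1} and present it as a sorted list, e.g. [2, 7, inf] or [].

[3, 7, 13, inf]

(a, b) ≡ (-21, -130) mod (ℚ^×)²; places V = {2, 3, 5, 7, 13, 17, ∞}.
(a,b)_2: α=-6, β=1; u≡3, v≡7 (mod 8); ε(u)ε(v)=1·1, αω(v)=-6·0, βω(u)=1·1; sum ≡ 0  ⇒  +1.
(a,b)_∞: sgn(-21)=−, sgn(-130)=−, so -1.
(a,b)_17: α=2, u≡4; β=0, v≡6 (mod 17); (4|17)=+1, (6|17)=-1; sign (−1)^0·+1^0·-1^2 = +1.
(a,b)_13: α=0, u≡11; β=1, v≡3 (mod 13); (11|13)=-1, (3|13)=+1; sign (−1)^0·-1^1·+1^0 = -1.
(a,b)_7: α=1, u≡4; β=4, v≡5 (mod 7); (4|7)=+1, (5|7)=-1; sign (−1)^0·+1^4·-1^1 = -1.
(a,b)_3: α=1, u≡2; β=4, v≡2 (mod 3); (2|3)=-1, (2|3)=-1; sign (−1)^0·-1^4·-1^1 = -1.
(a,b)_5: α=-4, u≡4; β=1, v≡4 (mod 5); (4|5)=+1, (4|5)=+1; sign (−1)^0·+1^1·+1^-4 = +1.
(-21, -130 / ℚ) ramifies at {3, 7, 13, ∞}: a division algebra.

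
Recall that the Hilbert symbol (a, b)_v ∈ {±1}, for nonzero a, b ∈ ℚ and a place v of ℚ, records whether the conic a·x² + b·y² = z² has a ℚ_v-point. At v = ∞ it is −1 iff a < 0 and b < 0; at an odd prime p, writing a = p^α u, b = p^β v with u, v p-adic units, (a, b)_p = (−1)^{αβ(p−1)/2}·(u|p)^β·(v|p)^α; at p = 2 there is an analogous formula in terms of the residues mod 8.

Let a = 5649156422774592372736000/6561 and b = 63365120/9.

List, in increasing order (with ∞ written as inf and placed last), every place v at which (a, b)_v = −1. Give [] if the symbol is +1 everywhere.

[2, 5]

(a, b) ≡ (910, 15470) mod (ℚ^×)²; places V = {2, 3, 5, 7, 13, 17, ∞}.
(a,b)_3: α=-8, u≡1; β=-2, v≡2 (mod 3); (1|3)=+1, (2|3)=-1; sign (−1)^0·+1^-2·-1^-8 = +1.
(a,b)_5: α=3, u≡3; β=1, v≡1 (mod 5); (3|5)=-1, (1|5)=+1; sign (−1)^0·-1^1·+1^3 = -1.
(a,b)_∞: sgn(910)=+, sgn(15470)=+, so +1.
(a,b)_2: α=45, β=13; u≡7, v≡7 (mod 8); ε(u)ε(v)=1·1, αω(v)=45·0, βω(u)=13·0; sum ≡ 1  ⇒  -1.
(a,b)_13: α=3, u≡7; β=1, v≡8 (mod 13); (7|13)=-1, (8|13)=-1; sign (−1)^0·-1^1·-1^3 = +1.
(a,b)_17: α=4, u≡13; β=1, v≡16 (mod 17); (13|17)=+1, (16|17)=+1; sign (−1)^0·+1^1·+1^4 = +1.
(a,b)_7: α=1, u≡2; β=1, v≡6 (mod 7); (2|7)=+1, (6|7)=-1; sign (−1)^1·+1^1·-1^1 = +1.
Ram(910, 15470) = {2, 5}; no ℚ_2-point on the conic.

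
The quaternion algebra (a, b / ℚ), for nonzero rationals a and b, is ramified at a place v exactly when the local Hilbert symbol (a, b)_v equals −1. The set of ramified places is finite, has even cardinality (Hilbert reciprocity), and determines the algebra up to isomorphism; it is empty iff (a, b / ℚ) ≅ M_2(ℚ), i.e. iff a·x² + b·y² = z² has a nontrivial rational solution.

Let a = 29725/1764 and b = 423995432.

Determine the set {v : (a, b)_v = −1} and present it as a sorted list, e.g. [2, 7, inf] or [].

Mod squares: a ≡ 1189, b ≡ 2163242. Check v ∈ {∞, 2, 3, 5, 7, 23, 29, 31, 37, 41}.
v=7: a=7^-2·(≡3), b=7^2·(≡2) mod 7; (3|7)=-1, (2|7)=+1; (−1)^{-2·2·3}·(-1)^2·(+1)^-2 = +1.
v=23: a=23^0·(≡2), b=23^1·(≡15) mod 23; (2|23)=+1, (15|23)=-1; (−1)^{0·1·11}·(+1)^1·(-1)^0 = +1.
v=∞: 1189 > 0 and 2163242 > 0  ⇒  (a,b)_∞ = +1.
v=29: a=29^1·(≡27), b=29^0·(≡4) mod 29; (27|29)=-1, (4|29)=+1; (−1)^{1·0·14}·(-1)^0·(+1)^1 = +1.
v=41: a=41^1·(≡28), b=41^1·(≡4) mod 41; (28|41)=-1, (4|41)=+1; (−1)^{1·1·20}·(-1)^1·(+1)^1 = -1.
v=37: a=37^0·(≡5), b=37^1·(≡29) mod 37; (5|37)=-1, (29|37)=-1; (−1)^{0·1·18}·(-1)^1·(-1)^0 = -1.
v=2: v_2(a)=-2, v_2(b)=3; units ≡ 5, 5 (mod 8); ε·ε+αω+βω = 0·0+-2·1+3·1 ≡ 1  ⇒  (a,b)_2 = -1.
v=5: a=5^2·(≡1), b=5^0·(≡2) mod 5; (1|5)=+1, (2|5)=-1; (−1)^{2·0·2}·(+1)^0·(-1)^2 = +1.
v=31: a=31^0·(≡22), b=31^1·(≡10) mod 31; (22|31)=-1, (10|31)=+1; (−1)^{0·1·15}·(-1)^1·(+1)^0 = -1.
v=3: a=3^-2·(≡1), b=3^0·(≡2) mod 3; (1|3)=+1, (2|3)=-1; (−1)^{-2·0·1}·(+1)^0·(-1)^-2 = +1.
(1189, 2163242 / ℚ) ramifies at {2, 31, 37, 41}: a division algebra.

[2, 31, 37, 41]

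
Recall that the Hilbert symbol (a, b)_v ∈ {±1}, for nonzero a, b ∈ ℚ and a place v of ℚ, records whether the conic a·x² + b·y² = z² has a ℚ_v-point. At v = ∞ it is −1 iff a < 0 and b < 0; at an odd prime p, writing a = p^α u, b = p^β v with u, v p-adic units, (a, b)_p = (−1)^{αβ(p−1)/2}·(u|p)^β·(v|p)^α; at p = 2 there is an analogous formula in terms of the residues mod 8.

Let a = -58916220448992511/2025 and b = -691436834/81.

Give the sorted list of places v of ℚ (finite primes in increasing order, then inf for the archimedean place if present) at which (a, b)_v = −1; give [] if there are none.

[31, 37, 53, inf]

(a, b) ≡ (-31, -5714354) mod (ℚ^×)²; places V = {2, 3, 5, 11, 31, 37, 43, 47, 53, ∞}.
(a,b)_47: α=2, u≡21; β=1, v≡18 (mod 47); (21|47)=+1, (18|47)=+1; sign (−1)^0·+1^1·+1^2 = +1.
(a,b)_37: α=2, u≡13; β=1, v≡26 (mod 37); (13|37)=-1, (26|37)=+1; sign (−1)^0·-1^1·+1^2 = -1.
(a,b)_2: α=0, β=1; u≡1, v≡7 (mod 8); ε(u)ε(v)=0·1, αω(v)=0·0, βω(u)=1·0; sum ≡ 0  ⇒  +1.
(a,b)_∞: sgn(-31)=−, sgn(-5714354)=−, so -1.
(a,b)_53: α=2, u≡20; β=1, v≡52 (mod 53); (20|53)=-1, (52|53)=+1; sign (−1)^0·-1^1·+1^2 = -1.
(a,b)_31: α=1, u≡3; β=1, v≡29 (mod 31); (3|31)=-1, (29|31)=-1; sign (−1)^1·-1^1·-1^1 = -1.
(a,b)_3: α=-4, u≡2; β=-4, v≡1 (mod 3); (2|3)=-1, (1|3)=+1; sign (−1)^0·-1^-4·+1^-4 = +1.
(a,b)_11: α=2, u≡8; β=2, v≡9 (mod 11); (8|11)=-1, (9|11)=+1; sign (−1)^0·-1^2·+1^2 = +1.
(a,b)_43: α=2, u≡7; β=0, v≡29 (mod 43); (7|43)=-1, (29|43)=-1; sign (−1)^0·-1^0·-1^2 = +1.
(a,b)_5: α=-2, u≡4; β=0, v≡1 (mod 5); (4|5)=+1, (1|5)=+1; sign (−1)^0·+1^0·+1^-2 = +1.
Ram(-31, -5714354) = {31, 37, 53, ∞}; no ℚ_31-point on the conic.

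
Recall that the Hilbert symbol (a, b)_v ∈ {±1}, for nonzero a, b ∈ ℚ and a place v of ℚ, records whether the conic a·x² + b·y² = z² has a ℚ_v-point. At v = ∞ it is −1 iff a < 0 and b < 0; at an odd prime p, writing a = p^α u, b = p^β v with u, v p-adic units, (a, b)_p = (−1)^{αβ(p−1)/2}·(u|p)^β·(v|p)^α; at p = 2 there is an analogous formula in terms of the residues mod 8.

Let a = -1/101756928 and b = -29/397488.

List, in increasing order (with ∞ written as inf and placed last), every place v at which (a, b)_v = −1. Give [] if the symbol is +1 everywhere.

(a, b) ≡ (-3, -87) mod (ℚ^×)²; places V = {2, 3, 7, 13, 29, ∞}.
(a,b)_13: α=-2, u≡3; β=-2, v≡3 (mod 13); (3|13)=+1, (3|13)=+1; sign (−1)^0·+1^-2·+1^-2 = +1.
(a,b)_29: α=0, u≡17; β=1, v≡2 (mod 29); (17|29)=-1, (2|29)=-1; sign (−1)^0·-1^1·-1^0 = -1.
(a,b)_∞: sgn(-3)=−, sgn(-87)=−, so -1.
(a,b)_7: α=-2, u≡2; β=-2, v≡1 (mod 7); (2|7)=+1, (1|7)=+1; sign (−1)^0·+1^-2·+1^-2 = +1.
(a,b)_3: α=-1, u≡2; β=-1, v≡1 (mod 3); (2|3)=-1, (1|3)=+1; sign (−1)^1·-1^-1·+1^-1 = +1.
(a,b)_2: α=-12, β=-4; u≡5, v≡1 (mod 8); ε(u)ε(v)=0·0, αω(v)=-12·0, βω(u)=-4·1; sum ≡ 0  ⇒  +1.
|Ram(-3, -87)| = 2, even; anisotropic at {29, ∞}.

[29, inf]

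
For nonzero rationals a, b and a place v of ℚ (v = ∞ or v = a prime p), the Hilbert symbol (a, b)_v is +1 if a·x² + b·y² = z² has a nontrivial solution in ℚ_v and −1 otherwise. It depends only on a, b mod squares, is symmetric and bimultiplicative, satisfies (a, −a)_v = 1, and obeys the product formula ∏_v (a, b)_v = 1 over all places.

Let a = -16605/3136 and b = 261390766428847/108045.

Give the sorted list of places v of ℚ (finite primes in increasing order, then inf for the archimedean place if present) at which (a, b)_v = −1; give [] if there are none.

(a, b) ≡ (-205, 24035) mod (ℚ^×)²; places V = {2, 3, 5, 7, 11, 17, 19, 23, 29, 41, 43, ∞}.
(a,b)_41: α=1, u≡31; β=0, v≡33 (mod 41); (31|41)=+1, (33|41)=+1; sign (−1)^0·+1^0·+1^1 = +1.
(a,b)_17: α=0, u≡9; β=2, v≡12 (mod 17); (9|17)=+1, (12|17)=-1; sign (−1)^0·+1^2·-1^0 = +1.
(a,b)_7: α=-2, u≡6; β=-4, v≡2 (mod 7); (6|7)=-1, (2|7)=+1; sign (−1)^0·-1^-4·+1^-2 = +1.
(a,b)_11: α=0, u≡5; β=3, v≡7 (mod 11); (5|11)=+1, (7|11)=-1; sign (−1)^0·+1^3·-1^0 = +1.
(a,b)_∞: sgn(-205)=−, sgn(24035)=+, so +1.
(a,b)_29: α=0, u≡3; β=2, v≡24 (mod 29); (3|29)=-1, (24|29)=+1; sign (−1)^0·-1^2·+1^0 = +1.
(a,b)_23: α=0, u≡3; β=1, v≡19 (mod 23); (3|23)=+1, (19|23)=-1; sign (−1)^0·+1^1·-1^0 = +1.
(a,b)_19: α=0, u≡1; β=1, v≡16 (mod 19); (1|19)=+1, (16|19)=+1; sign (−1)^0·+1^1·+1^0 = +1.
(a,b)_5: α=1, u≡4; β=-1, v≡3 (mod 5); (4|5)=+1, (3|5)=-1; sign (−1)^0·+1^-1·-1^1 = -1.
(a,b)_2: α=-6, β=0; u≡3, v≡3 (mod 8); ε(u)ε(v)=1·1, αω(v)=-6·1, βω(u)=0·1; sum ≡ 1  ⇒  -1.
(a,b)_43: α=0, u≡31; β=2, v≡13 (mod 43); (31|43)=+1, (13|43)=+1; sign (−1)^0·+1^2·+1^0 = +1.
(a,b)_3: α=4, u≡2; β=-2, v≡2 (mod 3); (2|3)=-1, (2|3)=-1; sign (−1)^0·-1^-2·-1^4 = +1.
(-205, 24035 / ℚ) ramifies at {2, 5}: a division algebra.

[2, 5]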